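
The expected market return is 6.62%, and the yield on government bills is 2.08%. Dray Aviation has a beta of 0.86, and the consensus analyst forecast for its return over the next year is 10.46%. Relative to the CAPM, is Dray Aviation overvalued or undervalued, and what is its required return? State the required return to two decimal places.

Undervalued; required return 5.98%

MRP = 6.62% − 2.08% = 4.54%
Required return = R_f + β·MRP = 2.08% + 0.86 × 4.54% = 5.98%
Forecast 10.46% > required 5.98% → the stock plots above the SML → undervalued.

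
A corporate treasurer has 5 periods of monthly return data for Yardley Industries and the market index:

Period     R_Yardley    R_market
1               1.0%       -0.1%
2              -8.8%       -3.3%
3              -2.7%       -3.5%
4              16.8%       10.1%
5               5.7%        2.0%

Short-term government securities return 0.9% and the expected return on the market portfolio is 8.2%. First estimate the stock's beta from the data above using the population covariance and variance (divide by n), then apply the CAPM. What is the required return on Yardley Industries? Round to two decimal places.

Mean R_i = (1.0 − 8.8 − 2.7 + 16.8 + 5.7) / 5 = 2.4000%
Mean R_m = (-0.1 − 3.3 − 3.5 + 10.1 + 2.0) / 5 = 1.0400%
Σ(R_i − R̄_i)(R_m − R̄_m) = 206.9900  ⇒  Cov = 206.9900 / 5 = 41.3980
Σ(R_m − R̄_m)² = 123.7520  ⇒  Var(R_m) = 123.7520 / 5 = 24.7504
β = Cov / Var(R_m) = 41.3980 / 24.7504 = 1.6726
MRP = 8.2% − 0.9% = 7.30%
E(R) = R_f + β × MRP = 0.9% + 1.6726 × 7.3% = 13.11%

13.11%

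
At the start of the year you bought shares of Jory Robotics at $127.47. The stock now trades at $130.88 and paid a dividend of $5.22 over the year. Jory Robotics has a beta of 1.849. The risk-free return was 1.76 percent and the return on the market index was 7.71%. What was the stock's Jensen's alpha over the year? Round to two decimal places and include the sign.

Realised HPR = (P1 + D1 − P0) / P0 = (130.88 + 5.22 − 127.47) / 127.47 = 8.63 / 127.47 = 6.7702%
MRP = 7.71% − 1.76% = 5.95%
CAPM required = R_f + β·MRP = 1.76% + 1.849 × 5.95% = 12.76155%
α = realised − required = 6.7702% − 12.76155% = -5.99%

-5.99%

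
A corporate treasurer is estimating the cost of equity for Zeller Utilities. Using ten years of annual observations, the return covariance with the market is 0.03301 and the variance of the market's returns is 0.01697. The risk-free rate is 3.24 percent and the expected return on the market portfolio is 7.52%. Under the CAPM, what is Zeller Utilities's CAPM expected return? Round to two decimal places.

11.57%

β = Cov(R_i, R_m) / Var(R_m) = 0.03301 / 0.01697 = 1.9452
MRP = 7.52% − 3.24% = 4.28%
E(R) = R_f + β × MRP = 3.24% + 1.9452 × 4.28% = 11.57%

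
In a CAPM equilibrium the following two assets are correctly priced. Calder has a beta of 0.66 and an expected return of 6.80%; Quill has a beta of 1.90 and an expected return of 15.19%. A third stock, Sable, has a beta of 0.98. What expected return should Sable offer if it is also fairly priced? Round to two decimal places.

8.97%

MRP (SML slope) = (15.19% − 6.80%) / (1.90 − 0.66) = 8.39% / 1.24 = 6.7661%
R_f (intercept) = 6.80% − 0.66 × 6.7661% = 2.3344%
E(R_Sable) = R_f + β × MRP = 2.3344% + 0.98 × 6.7661% = 8.97%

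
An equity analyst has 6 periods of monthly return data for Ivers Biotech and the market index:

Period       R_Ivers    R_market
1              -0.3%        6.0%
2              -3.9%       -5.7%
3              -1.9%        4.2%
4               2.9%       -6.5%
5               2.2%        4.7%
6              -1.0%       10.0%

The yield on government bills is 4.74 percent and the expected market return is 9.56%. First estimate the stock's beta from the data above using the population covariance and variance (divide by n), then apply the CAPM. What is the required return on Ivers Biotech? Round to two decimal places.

Mean R_i = (-0.3 − 3.9 − 1.9 + 2.9 + 2.2 − 1.0) / 6 = -0.3333%
Mean R_m = (6.0 − 5.7 + 4.2 − 6.5 + 4.7 + 10.0) / 6 = 2.1167%
Σ(R_i − R̄_i)(R_m − R̄_m) = -1.8267  ⇒  Cov = -1.8267 / 6 = -0.3045
Σ(R_m − R̄_m)² = 223.5883  ⇒  Var(R_m) = 223.5883 / 6 = 37.2647
β = Cov / Var(R_m) = -0.3045 / 37.2647 = -0.0082
MRP = 9.56% − 4.74% = 4.82%
E(R) = R_f + β × MRP = 4.74% + -0.0082 × 4.82% = 4.70%

4.70%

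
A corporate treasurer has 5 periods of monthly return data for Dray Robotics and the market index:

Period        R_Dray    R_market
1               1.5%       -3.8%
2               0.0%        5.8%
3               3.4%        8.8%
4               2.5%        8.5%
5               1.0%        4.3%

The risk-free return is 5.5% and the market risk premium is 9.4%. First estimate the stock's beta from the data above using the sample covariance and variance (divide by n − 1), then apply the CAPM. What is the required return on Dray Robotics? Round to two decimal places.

Mean R_i = (1.5 + 0.0 + 3.4 + 2.5 + 1.0) / 5 = 1.6800%
Mean R_m = (-3.8 + 5.8 + 8.8 + 8.5 + 4.3) / 5 = 4.7200%
Σ(R_i − R̄_i)(R_m − R̄_m) = 10.1220  ⇒  Cov = 10.1220 / 4 = 2.5305
Σ(R_m − R̄_m)² = 104.8680  ⇒  Var(R_m) = 104.8680 / 4 = 26.2170
β = Cov / Var(R_m) = 2.5305 / 26.2170 = 0.0965
E(R) = R_f + β × MRP = 5.5% + 0.0965 × 9.4% = 6.41%

6.41%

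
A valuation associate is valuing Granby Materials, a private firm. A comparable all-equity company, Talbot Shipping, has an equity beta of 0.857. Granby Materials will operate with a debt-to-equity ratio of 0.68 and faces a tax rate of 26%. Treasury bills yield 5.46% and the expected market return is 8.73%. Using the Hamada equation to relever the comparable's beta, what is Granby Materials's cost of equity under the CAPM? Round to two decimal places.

β_L = β_U × [1 + (1 − t)(D/E)] = 0.857 × [1 + (1 − 0.26) × 0.68]
    = 0.857 × [1 + 0.74 × 0.68] = 0.857 × 1.5032 = 1.2882
MRP = 8.73% − 5.46% = 3.27%
E(R) = R_f + β_L × MRP = 5.46% + 1.2882 × 3.27% = 9.67%

9.67%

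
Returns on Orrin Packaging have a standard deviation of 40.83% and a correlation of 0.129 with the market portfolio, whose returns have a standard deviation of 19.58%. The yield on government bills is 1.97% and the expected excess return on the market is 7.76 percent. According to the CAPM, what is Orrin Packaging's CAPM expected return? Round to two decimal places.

4.06%

β = ρ × σ_i / σ_m = 0.129 × 40.83% / 19.58% = 0.2690
E(R) = 1.97% + 0.2690 × 7.76% = 4.06%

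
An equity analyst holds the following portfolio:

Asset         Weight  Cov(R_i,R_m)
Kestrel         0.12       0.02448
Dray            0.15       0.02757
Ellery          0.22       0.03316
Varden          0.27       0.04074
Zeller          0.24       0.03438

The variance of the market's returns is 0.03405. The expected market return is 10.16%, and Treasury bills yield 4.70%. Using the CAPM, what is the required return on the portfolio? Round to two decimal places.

10.09%

β_Kestrel = 0.02448 / 0.03405 = 0.7189
β_Dray = 0.02757 / 0.03405 = 0.8097
β_Ellery = 0.03316 / 0.03405 = 0.9739
β_Varden = 0.04074 / 0.03405 = 1.1965
β_Zeller = 0.03438 / 0.03405 = 1.0097
β_P = Σ w_i β_i = 0.12×0.7189 + 0.15×0.8097 + 0.22×0.9739 + 0.27×1.1965 + 0.24×1.0097 = 0.9874
MRP = 10.16% − 4.70% = 5.46%
E(R_P) = R_f + β_P × MRP = 4.70% + 0.9874 × 5.46% = 10.09%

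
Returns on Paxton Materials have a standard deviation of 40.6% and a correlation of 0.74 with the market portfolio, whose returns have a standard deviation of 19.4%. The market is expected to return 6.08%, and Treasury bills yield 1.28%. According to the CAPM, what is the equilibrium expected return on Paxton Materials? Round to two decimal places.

β = ρ × σ_i / σ_m = 0.74 × 40.6% / 19.4% = 1.5487
MRP = 6.08% − 1.28% = 4.80%
E(R) = 1.28% + 1.5487 × 4.80% = 8.71%

8.71%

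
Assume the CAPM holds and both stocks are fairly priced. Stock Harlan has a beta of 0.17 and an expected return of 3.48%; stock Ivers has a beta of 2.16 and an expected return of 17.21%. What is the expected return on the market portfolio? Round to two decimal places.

9.21%

Both satisfy E(R) = R_f + β·MRP, so the slope of the SML is
MRP = (17.21% − 3.48%) / (2.16 − 0.17) = 13.73% / 1.99 = 6.8995%
R_f = E(R_Harlan) − β_Harlan·MRP = 3.48% − 0.17 × 6.8995% = 2.3071%
E(R_m) = R_f + MRP = 2.3071% + 6.8995% = 9.21%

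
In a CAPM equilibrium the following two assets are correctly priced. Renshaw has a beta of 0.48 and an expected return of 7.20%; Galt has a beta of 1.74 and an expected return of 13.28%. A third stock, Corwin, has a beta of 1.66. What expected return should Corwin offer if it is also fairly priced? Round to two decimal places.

12.89%

MRP (SML slope) = (13.28% − 7.20%) / (1.74 − 0.48) = 6.08% / 1.26 = 4.8254%
R_f (intercept) = 7.20% − 0.48 × 4.8254% = 4.8838%
E(R_Corwin) = R_f + β × MRP = 4.8838% + 1.66 × 4.8254% = 12.89%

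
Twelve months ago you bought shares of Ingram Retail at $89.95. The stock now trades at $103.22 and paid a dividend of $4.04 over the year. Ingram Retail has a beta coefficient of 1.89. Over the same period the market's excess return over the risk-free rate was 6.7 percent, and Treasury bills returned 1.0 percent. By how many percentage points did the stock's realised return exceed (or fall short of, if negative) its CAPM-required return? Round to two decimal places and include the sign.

Realised HPR = (P1 + D1 − P0) / P0 = (103.22 + 4.04 − 89.95) / 89.95 = 17.31 / 89.95 = 19.2440%
CAPM required = R_f + β·MRP = 1.0% + 1.89 × 6.7% = 13.6630%
α = realised − required = 19.2440% − 13.6630% = +5.58%

+5.58%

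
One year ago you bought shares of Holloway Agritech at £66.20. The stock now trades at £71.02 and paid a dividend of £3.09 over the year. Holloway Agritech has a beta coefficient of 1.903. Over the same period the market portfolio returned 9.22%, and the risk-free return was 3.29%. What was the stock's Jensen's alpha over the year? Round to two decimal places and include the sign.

-2.63%

Realised HPR = (P1 + D1 − P0) / P0 = (71.02 + 3.09 − 66.20) / 66.20 = 7.91 / 66.20 = 11.9486%
MRP = 9.22% − 3.29% = 5.93%
CAPM required = R_f + β·MRP = 3.29% + 1.903 × 5.93% = 14.57479%
α = realised − required = 11.9486% − 14.57479% = -2.63%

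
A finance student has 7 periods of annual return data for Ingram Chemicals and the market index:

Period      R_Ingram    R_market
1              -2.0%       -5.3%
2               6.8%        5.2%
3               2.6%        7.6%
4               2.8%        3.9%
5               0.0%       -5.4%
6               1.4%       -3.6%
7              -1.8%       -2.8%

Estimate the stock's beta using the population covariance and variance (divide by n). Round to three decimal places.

0.434

Mean R_i = (-2.0 + 6.8 + 2.6 + 2.8 + 0.0 + 1.4 − 1.8) / 7 = 1.4000%
Mean R_m = (-5.3 + 5.2 + 7.6 + 3.9 − 5.4 − 3.6 − 2.8) / 7 = -0.0571%
Σ(R_i − R̄_i)(R_m − R̄_m) = 77.2000  ⇒  Cov = 77.2000 / 7 = 11.0286
Σ(R_m − R̄_m)² = 178.0371  ⇒  Var(R_m) = 178.0371 / 7 = 25.4339
β = Cov / Var(R_m) = 11.0286 / 25.4339 = 0.4336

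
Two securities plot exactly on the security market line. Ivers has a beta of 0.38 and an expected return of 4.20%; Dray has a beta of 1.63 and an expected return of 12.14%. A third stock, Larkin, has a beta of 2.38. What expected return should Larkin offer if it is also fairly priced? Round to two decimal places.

16.90%

MRP (SML slope) = (12.14% − 4.20%) / (1.63 − 0.38) = 7.94% / 1.25 = 6.3520%
R_f (intercept) = 4.20% − 0.38 × 6.3520% = 1.7862%
E(R_Larkin) = R_f + β × MRP = 1.7862% + 2.38 × 6.3520% = 16.90%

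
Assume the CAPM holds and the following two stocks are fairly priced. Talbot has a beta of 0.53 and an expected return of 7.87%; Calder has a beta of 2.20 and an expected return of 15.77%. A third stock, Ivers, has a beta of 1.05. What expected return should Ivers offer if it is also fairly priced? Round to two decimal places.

10.33%

MRP (SML slope) = (15.77% − 7.87%) / (2.20 − 0.53) = 7.90% / 1.67 = 4.7305%
R_f (intercept) = 7.87% − 0.53 × 4.7305% = 5.3628%
E(R_Ivers) = R_f + β × MRP = 5.3628% + 1.05 × 4.7305% = 10.33%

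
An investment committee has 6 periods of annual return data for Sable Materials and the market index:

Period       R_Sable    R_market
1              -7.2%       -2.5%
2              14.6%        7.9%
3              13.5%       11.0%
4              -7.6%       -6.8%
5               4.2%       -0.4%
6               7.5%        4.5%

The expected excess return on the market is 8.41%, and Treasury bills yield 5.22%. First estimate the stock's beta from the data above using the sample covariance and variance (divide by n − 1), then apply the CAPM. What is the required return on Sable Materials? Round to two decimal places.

Mean R_i = (-7.2 + 14.6 + 13.5 − 7.6 + 4.2 + 7.5) / 6 = 4.1667%
Mean R_m = (-2.5 + 7.9 + 11.0 − 6.8 − 0.4 + 4.5) / 6 = 2.2833%
Σ(R_i − R̄_i)(R_m − R̄_m) = 308.5067  ⇒  Cov = 308.5067 / 5 = 61.7013
Σ(R_m − R̄_m)² = 225.0283  ⇒  Var(R_m) = 225.0283 / 5 = 45.0057
β = Cov / Var(R_m) = 61.7013 / 45.0057 = 1.3710
E(R) = R_f + β × MRP = 5.22% + 1.3710 × 8.41% = 16.75%

16.75%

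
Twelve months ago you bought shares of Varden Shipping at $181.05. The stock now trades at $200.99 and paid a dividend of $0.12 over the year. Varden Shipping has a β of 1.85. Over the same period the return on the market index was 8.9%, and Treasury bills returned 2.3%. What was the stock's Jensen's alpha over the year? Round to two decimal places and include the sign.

-3.43%

Realised HPR = (P1 + D1 − P0) / P0 = (200.99 + 0.12 − 181.05) / 181.05 = 20.06 / 181.05 = 11.0798%
MRP = 8.9% − 2.3% = 6.60%
CAPM required = R_f + β·MRP = 2.3% + 1.85 × 6.6% = 14.5100%
α = realised − required = 11.0798% − 14.5100% = -3.43%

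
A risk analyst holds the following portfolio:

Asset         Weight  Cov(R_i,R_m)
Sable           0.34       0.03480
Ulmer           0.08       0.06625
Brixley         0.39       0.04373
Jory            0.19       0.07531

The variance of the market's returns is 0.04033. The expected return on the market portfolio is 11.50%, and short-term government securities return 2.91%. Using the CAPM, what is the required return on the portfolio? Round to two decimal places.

13.24%

β_Sable = 0.03480 / 0.04033 = 0.8629
β_Ulmer = 0.06625 / 0.04033 = 1.6427
β_Brixley = 0.04373 / 0.04033 = 1.0843
β_Jory = 0.07531 / 0.04033 = 1.8673
β_P = Σ w_i β_i = 0.34×0.8629 + 0.08×1.6427 + 0.39×1.0843 + 0.19×1.8673 = 1.2025
MRP = 11.50% − 2.91% = 8.59%
E(R_P) = R_f + β_P × MRP = 2.91% + 1.2025 × 8.59% = 13.24%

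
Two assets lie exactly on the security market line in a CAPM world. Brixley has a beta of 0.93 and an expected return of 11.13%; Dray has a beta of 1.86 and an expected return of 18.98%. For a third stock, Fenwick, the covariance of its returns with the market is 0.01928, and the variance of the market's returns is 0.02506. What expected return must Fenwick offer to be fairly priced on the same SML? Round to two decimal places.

9.77%

MRP = (18.98% − 11.13%) / (1.86 − 0.93) = 8.4409%
R_f = 11.13% − 0.93 × 8.4409% = 3.2800%
β_Fenwick = Cov / Var(R_m) = 0.01928 / 0.02506 = 0.7694
E(R_Fenwick) = R_f + β × MRP = 3.2800% + 0.7694 × 8.4409% = 9.77%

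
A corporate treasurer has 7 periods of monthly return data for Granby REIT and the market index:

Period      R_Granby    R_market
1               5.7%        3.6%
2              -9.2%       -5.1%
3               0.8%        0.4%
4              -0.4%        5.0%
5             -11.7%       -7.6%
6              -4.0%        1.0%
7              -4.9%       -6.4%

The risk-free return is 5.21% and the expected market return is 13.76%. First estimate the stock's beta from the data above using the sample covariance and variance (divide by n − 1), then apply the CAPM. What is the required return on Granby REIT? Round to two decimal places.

Mean R_i = (5.7 − 9.2 + 0.8 − 0.4 − 11.7 − 4.0 − 4.9) / 7 = -3.3857%
Mean R_m = (3.6 − 5.1 + 0.4 + 5.0 − 7.6 + 1.0 − 6.4) / 7 = -1.3000%
Σ(R_i − R̄_i)(R_m − R̄_m) = 151.2300  ⇒  Cov = 151.2300 / 6 = 25.2050
Σ(R_m − R̄_m)² = 152.0200  ⇒  Var(R_m) = 152.0200 / 6 = 25.3367
β = Cov / Var(R_m) = 25.2050 / 25.3367 = 0.9948
MRP = 13.76% − 5.21% = 8.55%
E(R) = R_f + β × MRP = 5.21% + 0.9948 × 8.55% = 13.72%

13.72%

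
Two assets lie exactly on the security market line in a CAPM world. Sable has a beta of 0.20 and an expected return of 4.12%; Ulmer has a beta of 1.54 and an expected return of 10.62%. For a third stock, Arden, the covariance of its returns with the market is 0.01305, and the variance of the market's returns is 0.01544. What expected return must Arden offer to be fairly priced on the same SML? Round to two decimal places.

7.25%

MRP = (10.62% − 4.12%) / (1.54 − 0.20) = 4.8507%
R_f = 4.12% − 0.20 × 4.8507% = 3.1499%
β_Arden = Cov / Var(R_m) = 0.01305 / 0.01544 = 0.8452
E(R_Arden) = R_f + β × MRP = 3.1499% + 0.8452 × 4.8507% = 7.25%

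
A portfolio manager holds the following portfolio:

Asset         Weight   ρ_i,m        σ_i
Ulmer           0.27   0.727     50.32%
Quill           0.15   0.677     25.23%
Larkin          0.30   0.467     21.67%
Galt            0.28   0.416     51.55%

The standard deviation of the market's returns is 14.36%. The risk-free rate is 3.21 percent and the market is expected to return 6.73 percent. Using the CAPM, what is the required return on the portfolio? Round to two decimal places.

β_Ulmer = 0.727 × 50.32% / 14.36% = 2.5475
β_Quill = 0.677 × 25.23% / 14.36% = 1.1895
β_Larkin = 0.467 × 21.67% / 14.36% = 0.7047
β_Galt = 0.416 × 51.55% / 14.36% = 1.4934
β_P = Σ w_i β_i = 0.27×2.5475 + 0.15×1.1895 + 0.30×0.7047 + 0.28×1.4934 = 1.4958
MRP = 6.73% − 3.21% = 3.52%
E(R_P) = R_f + β_P × MRP = 3.21% + 1.4958 × 3.52% = 8.48%

8.48%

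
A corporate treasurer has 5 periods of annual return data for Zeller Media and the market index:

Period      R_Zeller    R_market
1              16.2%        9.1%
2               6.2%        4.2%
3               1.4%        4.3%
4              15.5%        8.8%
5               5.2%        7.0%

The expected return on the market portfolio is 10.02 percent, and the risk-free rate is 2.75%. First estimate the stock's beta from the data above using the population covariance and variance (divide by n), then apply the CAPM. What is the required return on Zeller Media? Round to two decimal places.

Mean R_i = (16.2 + 6.2 + 1.4 + 15.5 + 5.2) / 5 = 8.9000%
Mean R_m = (9.1 + 4.2 + 4.3 + 8.8 + 7.0) / 5 = 6.6800%
Σ(R_i − R̄_i)(R_m − R̄_m) = 55.0200  ⇒  Cov = 55.0200 / 5 = 11.0040
Σ(R_m − R̄_m)² = 22.2680  ⇒  Var(R_m) = 22.2680 / 5 = 4.4536
β = Cov / Var(R_m) = 11.0040 / 4.4536 = 2.4708
MRP = 10.02% − 2.75% = 7.27%
E(R) = R_f + β × MRP = 2.75% + 2.4708 × 7.27% = 20.71%

20.71%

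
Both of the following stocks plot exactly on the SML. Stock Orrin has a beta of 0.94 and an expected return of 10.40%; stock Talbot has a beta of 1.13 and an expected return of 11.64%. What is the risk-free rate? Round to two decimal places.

Both satisfy E(R) = R_f + β·MRP, so the slope of the SML is
MRP = (11.64% − 10.40%) / (1.13 − 0.94) = 1.24% / 0.19 = 6.5263%
R_f = E(R_Orrin) − β_Orrin·MRP = 10.40% − 0.94 × 6.5263% = 4.2653%

4.27%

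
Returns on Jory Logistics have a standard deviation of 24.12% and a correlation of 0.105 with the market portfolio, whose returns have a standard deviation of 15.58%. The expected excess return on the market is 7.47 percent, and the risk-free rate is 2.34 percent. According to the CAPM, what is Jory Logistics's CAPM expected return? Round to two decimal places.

β = ρ × σ_i / σ_m = 0.105 × 24.12% / 15.58% = 0.1626
E(R) = 2.34% + 0.1626 × 7.47% = 3.55%

3.55%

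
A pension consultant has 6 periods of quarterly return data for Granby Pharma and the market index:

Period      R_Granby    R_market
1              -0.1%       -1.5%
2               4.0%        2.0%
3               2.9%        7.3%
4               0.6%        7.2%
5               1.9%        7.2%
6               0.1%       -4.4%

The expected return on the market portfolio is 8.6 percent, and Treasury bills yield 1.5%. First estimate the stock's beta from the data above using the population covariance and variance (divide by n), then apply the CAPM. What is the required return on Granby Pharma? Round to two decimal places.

2.54%

Mean R_i = (-0.1 + 4.0 + 2.9 + 0.6 + 1.9 + 0.1) / 6 = 1.5667%
Mean R_m = (-1.5 + 2.0 + 7.3 + 7.2 + 7.2 − 4.4) / 6 = 2.9667%
Σ(R_i − R̄_i)(R_m − R̄_m) = 18.9933  ⇒  Cov = 18.9933 / 6 = 3.1656
Σ(R_m − R̄_m)² = 129.7733  ⇒  Var(R_m) = 129.7733 / 6 = 21.6289
β = Cov / Var(R_m) = 3.1656 / 21.6289 = 0.1464
MRP = 8.6% − 1.5% = 7.10%
E(R) = R_f + β × MRP = 1.5% + 0.1464 × 7.1% = 2.54%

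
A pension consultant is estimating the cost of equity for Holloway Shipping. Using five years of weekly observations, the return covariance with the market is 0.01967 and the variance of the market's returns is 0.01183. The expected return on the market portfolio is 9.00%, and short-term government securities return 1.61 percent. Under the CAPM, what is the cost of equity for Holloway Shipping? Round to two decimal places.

13.90%

β = Cov(R_i, R_m) / Var(R_m) = 0.01967 / 0.01183 = 1.6627
MRP = 9.00% − 1.61% = 7.39%
E(R) = R_f + β × MRP = 1.61% + 1.6627 × 7.39% = 13.90%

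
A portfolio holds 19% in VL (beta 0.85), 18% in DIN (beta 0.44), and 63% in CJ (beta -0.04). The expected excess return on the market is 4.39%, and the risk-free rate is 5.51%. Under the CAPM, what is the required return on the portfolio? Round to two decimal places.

6.46%

β_P = Σ w_i β_i = 0.19×0.85 + 0.18×0.44 + 0.63×-0.04 = 0.2155
E(R_P) = R_f + β_P × MRP = 5.51% + 0.2155 × 4.39% = 6.46%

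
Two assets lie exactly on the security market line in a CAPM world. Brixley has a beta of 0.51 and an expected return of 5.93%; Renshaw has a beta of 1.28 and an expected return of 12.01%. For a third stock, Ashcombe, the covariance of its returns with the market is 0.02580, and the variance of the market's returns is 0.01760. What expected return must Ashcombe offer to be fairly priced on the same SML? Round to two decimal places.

13.48%

MRP = (12.01% − 5.93%) / (1.28 − 0.51) = 7.8961%
R_f = 5.93% − 0.51 × 7.8961% = 1.9030%
β_Ashcombe = Cov / Var(R_m) = 0.02580 / 0.01760 = 1.4659
E(R_Ashcombe) = R_f + β × MRP = 1.9030% + 1.4659 × 7.8961% = 13.48%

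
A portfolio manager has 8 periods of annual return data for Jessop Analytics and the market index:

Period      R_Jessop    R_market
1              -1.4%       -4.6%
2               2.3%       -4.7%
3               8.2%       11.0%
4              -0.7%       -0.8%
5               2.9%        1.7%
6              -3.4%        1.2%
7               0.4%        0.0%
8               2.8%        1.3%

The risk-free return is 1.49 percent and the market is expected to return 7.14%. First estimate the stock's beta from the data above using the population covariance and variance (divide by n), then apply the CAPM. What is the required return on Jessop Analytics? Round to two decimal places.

4.31%

Mean R_i = (-1.4 + 2.3 + 8.2 − 0.7 + 2.9 − 3.4 + 0.4 + 2.8) / 8 = 1.3875%
Mean R_m = (-4.6 − 4.7 + 11.0 − 0.8 + 1.7 + 1.2 + 0.0 + 1.3) / 8 = 0.6375%
Σ(R_i − R̄_i)(R_m − R̄_m) = 83.8038  ⇒  Cov = 83.8038 / 8 = 10.4755
Σ(R_m − R̄_m)² = 167.6588  ⇒  Var(R_m) = 167.6588 / 8 = 20.9574
β = Cov / Var(R_m) = 10.4755 / 20.9574 = 0.4998
MRP = 7.14% − 1.49% = 5.65%
E(R) = R_f + β × MRP = 1.49% + 0.4998 × 5.65% = 4.31%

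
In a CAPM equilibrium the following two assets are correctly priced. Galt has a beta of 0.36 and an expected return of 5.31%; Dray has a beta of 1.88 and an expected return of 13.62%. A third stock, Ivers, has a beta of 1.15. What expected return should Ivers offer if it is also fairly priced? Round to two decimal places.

MRP (SML slope) = (13.62% − 5.31%) / (1.88 − 0.36) = 8.31% / 1.52 = 5.4671%
R_f (intercept) = 5.31% − 0.36 × 5.4671% = 3.3418%
E(R_Ivers) = R_f + β × MRP = 3.3418% + 1.15 × 5.4671% = 9.63%

9.63%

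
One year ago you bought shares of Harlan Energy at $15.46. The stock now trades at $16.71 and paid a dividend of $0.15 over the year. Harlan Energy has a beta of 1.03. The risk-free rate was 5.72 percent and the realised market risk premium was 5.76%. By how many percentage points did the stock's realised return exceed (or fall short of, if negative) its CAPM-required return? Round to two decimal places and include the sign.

Realised HPR = (P1 + D1 − P0) / P0 = (16.71 + 0.15 − 15.46) / 15.46 = 1.40 / 15.46 = 9.0556%
CAPM required = R_f + β·MRP = 5.72% + 1.03 × 5.76% = 11.6528%
α = realised − required = 9.0556% − 11.6528% = -2.60%

-2.60%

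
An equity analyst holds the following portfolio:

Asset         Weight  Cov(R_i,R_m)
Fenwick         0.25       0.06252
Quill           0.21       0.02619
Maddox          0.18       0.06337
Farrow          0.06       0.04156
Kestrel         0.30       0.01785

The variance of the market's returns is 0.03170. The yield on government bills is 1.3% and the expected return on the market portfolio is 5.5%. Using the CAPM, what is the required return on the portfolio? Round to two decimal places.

6.65%

β_Fenwick = 0.06252 / 0.03170 = 1.9722
β_Quill = 0.02619 / 0.03170 = 0.8262
β_Maddox = 0.06337 / 0.03170 = 1.9991
β_Farrow = 0.04156 / 0.03170 = 1.3110
β_Kestrel = 0.01785 / 0.03170 = 0.5631
β_P = Σ w_i β_i = 0.25×1.9722 + 0.21×0.8262 + 0.18×1.9991 + 0.06×1.3110 + 0.30×0.5631 = 1.2740
MRP = 5.5% − 1.3% = 4.20%
E(R_P) = R_f + β_P × MRP = 1.3% + 1.2740 × 4.2% = 6.65%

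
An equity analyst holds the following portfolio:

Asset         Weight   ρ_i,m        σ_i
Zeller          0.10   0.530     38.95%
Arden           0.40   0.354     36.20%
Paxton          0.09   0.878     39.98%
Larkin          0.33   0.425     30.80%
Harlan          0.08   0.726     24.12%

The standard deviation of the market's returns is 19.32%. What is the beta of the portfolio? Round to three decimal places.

0.832

β_Zeller = 0.530 × 38.95% / 19.32% = 1.0685
β_Arden = 0.354 × 36.20% / 19.32% = 0.6633
β_Paxton = 0.878 × 39.98% / 19.32% = 1.8169
β_Larkin = 0.425 × 30.80% / 19.32% = 0.6775
β_Harlan = 0.726 × 24.12% / 19.32% = 0.9064
β_P = Σ w_i β_i = 0.10×1.0685 + 0.40×0.6633 + 0.09×1.8169 + 0.33×0.6775 + 0.08×0.9064 = 0.8318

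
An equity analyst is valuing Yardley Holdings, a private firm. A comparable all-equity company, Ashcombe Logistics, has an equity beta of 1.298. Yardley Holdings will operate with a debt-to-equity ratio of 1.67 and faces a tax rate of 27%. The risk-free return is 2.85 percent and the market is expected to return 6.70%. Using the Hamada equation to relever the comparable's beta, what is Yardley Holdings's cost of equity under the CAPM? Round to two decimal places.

13.94%

β_L = β_U × [1 + (1 − t)(D/E)] = 1.298 × [1 + (1 − 0.27) × 1.67]
    = 1.298 × [1 + 0.73 × 1.67] = 1.298 × 2.2191 = 2.8804
MRP = 6.70% − 2.85% = 3.85%
E(R) = R_f + β_L × MRP = 2.85% + 2.8804 × 3.85% = 13.94%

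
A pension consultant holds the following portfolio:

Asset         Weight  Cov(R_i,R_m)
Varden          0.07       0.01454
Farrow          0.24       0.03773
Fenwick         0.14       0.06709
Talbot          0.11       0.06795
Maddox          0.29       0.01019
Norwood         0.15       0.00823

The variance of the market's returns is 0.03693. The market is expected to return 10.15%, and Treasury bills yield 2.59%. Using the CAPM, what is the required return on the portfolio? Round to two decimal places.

8.96%

β_Varden = 0.01454 / 0.03693 = 0.3937
β_Farrow = 0.03773 / 0.03693 = 1.0217
β_Fenwick = 0.06709 / 0.03693 = 1.8167
β_Talbot = 0.06795 / 0.03693 = 1.8400
β_Maddox = 0.01019 / 0.03693 = 0.2759
β_Norwood = 0.00823 / 0.03693 = 0.2229
β_P = Σ w_i β_i = 0.07×0.3937 + 0.24×1.0217 + 0.14×1.8167 + 0.11×1.8400 + 0.29×0.2759 + 0.15×0.2229 = 0.8430
MRP = 10.15% − 2.59% = 7.56%
E(R_P) = R_f + β_P × MRP = 2.59% + 0.8430 × 7.56% = 8.96%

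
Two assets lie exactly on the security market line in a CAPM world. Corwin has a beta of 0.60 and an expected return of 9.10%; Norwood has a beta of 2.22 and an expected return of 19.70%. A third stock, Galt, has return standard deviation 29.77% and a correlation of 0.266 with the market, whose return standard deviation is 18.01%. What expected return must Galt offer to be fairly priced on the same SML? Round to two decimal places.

8.05%

MRP = (19.70% − 9.10%) / (2.22 − 0.60) = 6.5432%
R_f = 9.10% − 0.60 × 6.5432% = 5.1741%
β_Galt = ρ·σ_i/σ_m = 0.266 × 29.77 / 18.01 = 0.4397
E(R_Galt) = R_f + β × MRP = 5.1741% + 0.4397 × 6.5432% = 8.05%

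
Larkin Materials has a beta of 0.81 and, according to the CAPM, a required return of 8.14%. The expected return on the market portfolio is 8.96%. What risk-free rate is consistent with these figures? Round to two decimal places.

E(R) = R_f + β(E(R_m) − R_f) = R_f(1 − β) + β·E(R_m)
8.14% = R_f × (1 − 0.81) + 0.81 × 8.96%
8.14% = R_f × 0.19 + 7.2576%
R_f = (8.14% − 7.2576%) / 0.19 = 4.64%

4.64%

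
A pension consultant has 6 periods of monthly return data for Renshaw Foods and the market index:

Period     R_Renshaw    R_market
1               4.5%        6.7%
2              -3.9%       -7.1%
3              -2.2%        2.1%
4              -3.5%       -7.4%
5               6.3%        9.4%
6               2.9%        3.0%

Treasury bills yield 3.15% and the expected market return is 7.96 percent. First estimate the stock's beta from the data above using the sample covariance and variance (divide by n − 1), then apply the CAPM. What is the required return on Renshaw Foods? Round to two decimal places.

5.95%

Mean R_i = (4.5 − 3.9 − 2.2 − 3.5 + 6.3 + 2.9) / 6 = 0.6833%
Mean R_m = (6.7 − 7.1 + 2.1 − 7.4 + 9.4 + 3.0) / 6 = 1.1167%
Σ(R_i − R̄_i)(R_m − R̄_m) = 142.4617  ⇒  Cov = 142.4617 / 5 = 28.4923
Σ(R_m − R̄_m)² = 244.3483  ⇒  Var(R_m) = 244.3483 / 5 = 48.8697
β = Cov / Var(R_m) = 28.4923 / 48.8697 = 0.5830
MRP = 7.96% − 3.15% = 4.81%
E(R) = R_f + β × MRP = 3.15% + 0.5830 × 4.81% = 5.95%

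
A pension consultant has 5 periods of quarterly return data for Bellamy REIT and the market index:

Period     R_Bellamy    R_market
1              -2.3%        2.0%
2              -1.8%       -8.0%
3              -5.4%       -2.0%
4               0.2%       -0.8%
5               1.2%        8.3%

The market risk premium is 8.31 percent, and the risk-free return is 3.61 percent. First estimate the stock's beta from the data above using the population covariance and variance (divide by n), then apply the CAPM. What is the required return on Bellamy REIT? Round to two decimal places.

5.35%

Mean R_i = (-2.3 − 1.8 − 5.4 + 0.2 + 1.2) / 5 = -1.6200%
Mean R_m = (2.0 − 8.0 − 2.0 − 0.8 + 8.3) / 5 = -0.1000%
Σ(R_i − R̄_i)(R_m − R̄_m) = 29.5900  ⇒  Cov = 29.5900 / 5 = 5.9180
Σ(R_m − R̄_m)² = 141.4800  ⇒  Var(R_m) = 141.4800 / 5 = 28.2960
β = Cov / Var(R_m) = 5.9180 / 28.2960 = 0.2091
E(R) = R_f + β × MRP = 3.61% + 0.2091 × 8.31% = 5.35%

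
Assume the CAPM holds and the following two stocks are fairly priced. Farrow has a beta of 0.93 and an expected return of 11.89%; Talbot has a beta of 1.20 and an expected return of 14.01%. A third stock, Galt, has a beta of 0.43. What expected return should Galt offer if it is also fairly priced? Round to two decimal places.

7.96%

MRP (SML slope) = (14.01% − 11.89%) / (1.20 − 0.93) = 2.12% / 0.27 = 7.8519%
R_f (intercept) = 11.89% − 0.93 × 7.8519% = 4.5877%
E(R_Galt) = R_f + β × MRP = 4.5877% + 0.43 × 7.8519% = 7.96%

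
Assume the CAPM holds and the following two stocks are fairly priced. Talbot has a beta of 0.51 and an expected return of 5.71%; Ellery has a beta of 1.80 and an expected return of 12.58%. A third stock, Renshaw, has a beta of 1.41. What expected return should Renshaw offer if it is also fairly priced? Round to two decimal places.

10.50%

MRP (SML slope) = (12.58% − 5.71%) / (1.80 − 0.51) = 6.87% / 1.29 = 5.3256%
R_f (intercept) = 5.71% − 0.51 × 5.3256% = 2.9939%
E(R_Renshaw) = R_f + β × MRP = 2.9939% + 1.41 × 5.3256% = 10.50%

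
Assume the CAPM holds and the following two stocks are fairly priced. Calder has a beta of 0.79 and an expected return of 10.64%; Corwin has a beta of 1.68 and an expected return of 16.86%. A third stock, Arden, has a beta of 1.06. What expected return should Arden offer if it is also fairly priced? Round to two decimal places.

12.53%

MRP (SML slope) = (16.86% − 10.64%) / (1.68 − 0.79) = 6.22% / 0.89 = 6.9888%
R_f (intercept) = 10.64% − 0.79 × 6.9888% = 5.1188%
E(R_Arden) = R_f + β × MRP = 5.1188% + 1.06 × 6.9888% = 12.53%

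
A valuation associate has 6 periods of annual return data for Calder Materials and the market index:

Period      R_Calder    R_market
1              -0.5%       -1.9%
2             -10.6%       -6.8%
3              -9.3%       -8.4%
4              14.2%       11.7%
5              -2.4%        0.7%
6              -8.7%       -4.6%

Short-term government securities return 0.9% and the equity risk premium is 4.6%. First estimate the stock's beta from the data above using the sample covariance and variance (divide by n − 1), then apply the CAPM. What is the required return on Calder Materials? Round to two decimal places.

Mean R_i = (-0.5 − 10.6 − 9.3 + 14.2 − 2.4 − 8.7) / 6 = -2.8833%
Mean R_m = (-1.9 − 6.8 − 8.4 + 11.7 + 0.7 − 4.6) / 6 = -1.5500%
Σ(R_i − R̄_i)(R_m − R̄_m) = 328.8150  ⇒  Cov = 328.8150 / 5 = 65.7630
Σ(R_m − R̄_m)² = 264.5350  ⇒  Var(R_m) = 264.5350 / 5 = 52.9070
β = Cov / Var(R_m) = 65.7630 / 52.9070 = 1.2430
E(R) = R_f + β × MRP = 0.9% + 1.2430 × 4.6% = 6.62%

6.62%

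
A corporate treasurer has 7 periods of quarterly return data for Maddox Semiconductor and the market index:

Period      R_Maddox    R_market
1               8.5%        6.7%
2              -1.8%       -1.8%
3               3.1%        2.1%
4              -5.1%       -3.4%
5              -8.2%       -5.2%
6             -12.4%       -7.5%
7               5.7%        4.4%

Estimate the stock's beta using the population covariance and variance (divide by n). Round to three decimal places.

Mean R_i = (8.5 − 1.8 + 3.1 − 5.1 − 8.2 − 12.4 + 5.7) / 7 = -1.4571%
Mean R_m = (6.7 − 1.8 + 2.1 − 3.4 − 5.2 − 7.5 + 4.4) / 7 = -0.6714%
Σ(R_i − R̄_i)(R_m − R̄_m) = 237.9114  ⇒  Cov = 237.9114 / 7 = 33.9873
Σ(R_m − R̄_m)² = 163.5943  ⇒  Var(R_m) = 163.5943 / 7 = 23.3706
β = Cov / Var(R_m) = 33.9873 / 23.3706 = 1.4543

1.454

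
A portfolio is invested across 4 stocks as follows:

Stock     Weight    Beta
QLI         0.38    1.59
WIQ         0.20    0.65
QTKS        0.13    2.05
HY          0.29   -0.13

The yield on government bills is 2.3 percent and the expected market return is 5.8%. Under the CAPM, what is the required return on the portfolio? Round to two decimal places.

5.67%

β_P = Σ w_i β_i = 0.38×1.59 + 0.20×0.65 + 0.13×2.05 + 0.29×-0.13 = 0.9630
MRP = 5.8% − 2.3% = 3.50%
E(R_P) = R_f + β_P × MRP = 2.3% + 0.9630 × 3.5% = 5.67%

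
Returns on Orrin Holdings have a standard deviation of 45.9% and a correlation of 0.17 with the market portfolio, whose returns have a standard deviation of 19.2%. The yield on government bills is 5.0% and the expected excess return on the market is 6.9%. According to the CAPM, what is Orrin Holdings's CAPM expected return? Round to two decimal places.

β = ρ × σ_i / σ_m = 0.17 × 45.9% / 19.2% = 0.4064
E(R) = 5.0% + 0.4064 × 6.9% = 7.80%

7.80%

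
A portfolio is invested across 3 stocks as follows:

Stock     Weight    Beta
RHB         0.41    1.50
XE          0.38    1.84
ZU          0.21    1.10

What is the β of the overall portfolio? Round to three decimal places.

1.545

β_P = Σ w_i β_i = 0.41×1.50 + 0.38×1.84 + 0.21×1.10 = 1.5452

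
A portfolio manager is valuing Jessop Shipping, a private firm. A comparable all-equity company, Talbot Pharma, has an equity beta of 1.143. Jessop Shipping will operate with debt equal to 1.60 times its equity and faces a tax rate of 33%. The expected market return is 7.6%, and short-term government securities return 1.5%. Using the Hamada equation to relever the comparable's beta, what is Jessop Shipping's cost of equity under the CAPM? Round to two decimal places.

15.95%

β_L = β_U × [1 + (1 − t)(D/E)] = 1.143 × [1 + (1 − 0.33) × 1.60]
    = 1.143 × [1 + 0.67 × 1.60] = 1.143 × 2.0720 = 2.3683
MRP = 7.6% − 1.5% = 6.10%
E(R) = R_f + β_L × MRP = 1.5% + 2.3683 × 6.1% = 15.95%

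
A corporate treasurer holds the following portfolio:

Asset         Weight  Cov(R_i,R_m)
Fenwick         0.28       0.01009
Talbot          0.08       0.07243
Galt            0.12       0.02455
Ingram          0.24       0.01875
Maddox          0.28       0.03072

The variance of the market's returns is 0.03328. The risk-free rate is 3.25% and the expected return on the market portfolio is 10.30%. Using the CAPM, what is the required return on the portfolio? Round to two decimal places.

β_Fenwick = 0.01009 / 0.03328 = 0.3032
β_Talbot = 0.07243 / 0.03328 = 2.1764
β_Galt = 0.02455 / 0.03328 = 0.7377
β_Ingram = 0.01875 / 0.03328 = 0.5634
β_Maddox = 0.03072 / 0.03328 = 0.9231
β_P = Σ w_i β_i = 0.28×0.3032 + 0.08×2.1764 + 0.12×0.7377 + 0.24×0.5634 + 0.28×0.9231 = 0.7412
MRP = 10.30% − 3.25% = 7.05%
E(R_P) = R_f + β_P × MRP = 3.25% + 0.7412 × 7.05% = 8.48%

8.48%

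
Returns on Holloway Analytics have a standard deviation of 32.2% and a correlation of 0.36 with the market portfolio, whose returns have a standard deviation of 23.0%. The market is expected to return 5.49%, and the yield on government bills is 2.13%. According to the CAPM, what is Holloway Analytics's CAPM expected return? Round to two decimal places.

3.82%

β = ρ × σ_i / σ_m = 0.36 × 32.2% / 23.0% = 0.5040
MRP = 5.49% − 2.13% = 3.36%
E(R) = 2.13% + 0.5040 × 3.36% = 3.82%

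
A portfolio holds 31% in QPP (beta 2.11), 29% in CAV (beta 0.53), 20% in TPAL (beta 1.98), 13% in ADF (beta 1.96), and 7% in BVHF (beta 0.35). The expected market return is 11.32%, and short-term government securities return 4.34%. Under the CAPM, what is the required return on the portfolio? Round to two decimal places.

β_P = Σ w_i β_i = 0.31×2.11 + 0.29×0.53 + 0.20×1.98 + 0.13×1.96 + 0.07×0.35 = 1.4831
MRP = 11.32% − 4.34% = 6.98%
E(R_P) = R_f + β_P × MRP = 4.34% + 1.4831 × 6.98% = 14.69%

14.69%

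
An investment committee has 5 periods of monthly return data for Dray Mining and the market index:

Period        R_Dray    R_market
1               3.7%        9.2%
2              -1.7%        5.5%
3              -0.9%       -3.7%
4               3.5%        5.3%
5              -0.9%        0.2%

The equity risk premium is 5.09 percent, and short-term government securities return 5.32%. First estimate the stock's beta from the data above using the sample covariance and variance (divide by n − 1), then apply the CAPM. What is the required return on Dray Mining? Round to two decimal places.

7.02%

Mean R_i = (3.7 − 1.7 − 0.9 + 3.5 − 0.9) / 5 = 0.7400%
Mean R_m = (9.2 + 5.5 − 3.7 + 5.3 + 0.2) / 5 = 3.3000%
Σ(R_i − R̄_i)(R_m − R̄_m) = 34.1800  ⇒  Cov = 34.1800 / 4 = 8.5450
Σ(R_m − R̄_m)² = 102.2600  ⇒  Var(R_m) = 102.2600 / 4 = 25.5650
β = Cov / Var(R_m) = 8.5450 / 25.5650 = 0.3342
E(R) = R_f + β × MRP = 5.32% + 0.3342 × 5.09% = 7.02%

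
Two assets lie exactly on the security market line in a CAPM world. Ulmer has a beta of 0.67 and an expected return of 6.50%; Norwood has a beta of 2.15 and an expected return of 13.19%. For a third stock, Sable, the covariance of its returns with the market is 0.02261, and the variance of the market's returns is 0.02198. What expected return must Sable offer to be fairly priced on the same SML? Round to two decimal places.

8.12%

MRP = (13.19% − 6.50%) / (2.15 − 0.67) = 4.5203%
R_f = 6.50% − 0.67 × 4.5203% = 3.4714%
β_Sable = Cov / Var(R_m) = 0.02261 / 0.02198 = 1.0287
E(R_Sable) = R_f + β × MRP = 3.4714% + 1.0287 × 4.5203% = 8.12%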